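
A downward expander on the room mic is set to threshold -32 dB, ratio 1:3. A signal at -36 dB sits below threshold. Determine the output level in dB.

-44 dB

Undershoot = (-32) − (-36) = 4 dB.
At 1:3, that expands to 12 dB under threshold.
Output = -32 − 12 = -44 dB.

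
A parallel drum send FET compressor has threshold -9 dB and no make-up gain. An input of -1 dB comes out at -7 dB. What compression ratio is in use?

4:1

Input overshoot = -1 − (-9) = 8 dB; output overshoot = -7 − (-9) = 2 dB.
Ratio = 8 / 2 = 4.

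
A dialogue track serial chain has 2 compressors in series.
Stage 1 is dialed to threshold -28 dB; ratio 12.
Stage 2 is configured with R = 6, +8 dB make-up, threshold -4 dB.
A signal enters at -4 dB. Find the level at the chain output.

-18 dB

Stage 1: 24 dB above -28 dB, reduced 12:1 to 2 dB above → -26 dB.
Stage 2: below threshold (-26 ≤ -4); passes unchanged; make-up brings it to -18 dB.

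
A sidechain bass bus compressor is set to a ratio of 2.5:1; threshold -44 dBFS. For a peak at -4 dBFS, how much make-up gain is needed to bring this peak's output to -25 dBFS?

The peak compresses to -44 + 40/2.5 = -28 dBFS.
To reach -25 dBFS requires -25 − (-28) = 3 dB of make-up.

3 dB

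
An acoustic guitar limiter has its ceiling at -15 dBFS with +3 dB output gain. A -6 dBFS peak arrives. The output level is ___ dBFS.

At ∞:1, everything above -15 dBFS is held at the ceiling.
Output gain then adds 3 dB: -15 + 3 = -12 dBFS.

-12 dBFS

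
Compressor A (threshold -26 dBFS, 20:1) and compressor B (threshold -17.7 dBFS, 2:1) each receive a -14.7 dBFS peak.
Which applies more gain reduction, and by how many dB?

A, by 9.235 dB

A: GR = 11.3 − 11.3/20 = 10.735 dB.
B: GR = 3 − 3/2 = 1.5 dB.
A applies 9.235 dB more gain reduction.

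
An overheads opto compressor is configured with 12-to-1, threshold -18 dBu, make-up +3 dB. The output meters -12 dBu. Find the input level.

18 dBu

Remove make-up: -12 − 3 = -15 dBu.
The compressed level sits -15 − (-18) = 3 dB over threshold.
Undo the ratio: input overshoot = 3 × 12 = 36 dB, giving input = 18 dBu.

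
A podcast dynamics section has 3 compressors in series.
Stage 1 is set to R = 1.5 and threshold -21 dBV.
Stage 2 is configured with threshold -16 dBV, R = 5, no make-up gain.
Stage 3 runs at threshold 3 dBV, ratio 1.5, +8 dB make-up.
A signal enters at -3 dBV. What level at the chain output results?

-6.6 dBV

Stage 1: overshoot 18 dB → 18/1.5 = 12 dB → -9 dBV.
Stage 2: 7 dB above -16 dBV, reduced 5:1 to 1.4 dB above → -14.6 dBV.
Stage 3: below threshold (-14.6 ≤ 3); passes unchanged; make-up brings it to -6.6 dBV.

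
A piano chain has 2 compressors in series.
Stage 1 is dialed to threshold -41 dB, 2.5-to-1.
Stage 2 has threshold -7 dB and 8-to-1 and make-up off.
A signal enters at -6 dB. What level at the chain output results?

Stage 1: 35 dB above -41 dB, reduced 2.5:1 to 14 dB above → -27 dB.
Stage 2: -27 dB is at or below the -7 dB threshold — no compression; output -27 dB.

-27 dB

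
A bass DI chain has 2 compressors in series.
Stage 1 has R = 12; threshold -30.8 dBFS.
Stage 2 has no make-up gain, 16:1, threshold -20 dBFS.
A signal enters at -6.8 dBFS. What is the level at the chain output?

-28.8 dBFS

Stage 1: 24 dB above -30.8 dBFS, reduced 12:1 to 2 dB above → -28.8 dBFS.
Stage 2: below threshold (-28.8 ≤ -20); passes unchanged; output -28.8 dBFS.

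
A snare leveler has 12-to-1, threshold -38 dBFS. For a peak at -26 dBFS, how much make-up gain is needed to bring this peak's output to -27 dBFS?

10 dB

Without make-up, output = threshold + overshoot/12 = -38 + 1 = -37 dBFS.
Gap to target: 10 dB.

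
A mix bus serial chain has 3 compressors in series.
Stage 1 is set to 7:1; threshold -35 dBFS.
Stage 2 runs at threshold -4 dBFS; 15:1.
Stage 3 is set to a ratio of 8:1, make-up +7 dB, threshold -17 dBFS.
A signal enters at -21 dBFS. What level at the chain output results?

-26 dBFS

Stage 1: -21 dBFS is 14 dB over -35 dBFS; at 7:1 that becomes 2 dB over, giving -33 dBFS.
Stage 2: below threshold (-33 ≤ -4); passes unchanged; output -33 dBFS.
Stage 3: -33 dBFS ≤ -17 dBFS, so stage 3 doesn't engage; make-up brings it to -26 dBFS.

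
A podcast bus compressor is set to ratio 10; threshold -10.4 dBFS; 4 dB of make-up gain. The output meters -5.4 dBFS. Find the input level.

-0.4 dBFS

Stripping the +4 dB make-up gives -9.4 dBFS at the gain stage.
The compressed level sits -9.4 − (-10.4) = 1 dB over threshold.
Before 10:1 compression the overshoot was 1 × 10 = 10 dB, so input = -10.4 + 10 = -0.4 dBFS.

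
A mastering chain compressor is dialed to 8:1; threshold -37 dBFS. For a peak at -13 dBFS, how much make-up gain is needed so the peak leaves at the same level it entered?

Overshoot 24 dB → 24/8 = 3 dB after compression, so the compressed level is -37 + 3 = -34 dBFS.
Make-up = target − compressed = -13 − (-34) = 21 dB.

21 dB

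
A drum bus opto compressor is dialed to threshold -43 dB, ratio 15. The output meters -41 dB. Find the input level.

Post-compression overshoot = -41 − (-43) = 2 dB.
Input overshoot = R × output overshoot = 30 dB → input = -43 + 30 = -13 dB.

-13 dB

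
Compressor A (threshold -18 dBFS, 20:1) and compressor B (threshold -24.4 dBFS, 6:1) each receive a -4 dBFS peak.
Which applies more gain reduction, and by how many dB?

B, by 3.7 dB

A: overshoot 14 dB → output overshoot 0.7 dB → GR 13.3 dB.
B: overshoot 20.4 dB → output overshoot 3.4 dB → GR 17 dB.
B reduces 3.7 dB more.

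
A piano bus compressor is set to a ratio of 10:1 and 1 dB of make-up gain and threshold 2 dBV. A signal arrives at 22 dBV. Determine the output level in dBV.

5 dBV

The input is 20 dB above the 2 dBV threshold.
10:1 compression reduces that to 20/10 = 2 dB over.
So the level is 2 + 2 = 4 dBV; make-up adds 1 dB, giving 5 dBV.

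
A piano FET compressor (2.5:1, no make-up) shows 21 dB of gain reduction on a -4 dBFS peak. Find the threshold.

Let T be the threshold. Output overshoot = (input overshoot)/R, so -25 − T = (-4 − T)/2.5.
2.5·(-25 − T) = -4 − T → 1.5·T = -62.5 − (-4) = -58.5.
T = -58.5/1.5 = -39 dBFS.

-39 dBFS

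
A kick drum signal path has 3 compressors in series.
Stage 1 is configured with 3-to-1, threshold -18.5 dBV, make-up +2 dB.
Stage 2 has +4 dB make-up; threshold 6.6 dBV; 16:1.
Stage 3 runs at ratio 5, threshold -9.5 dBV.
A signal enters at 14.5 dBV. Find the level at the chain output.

-7.9 dBV

Stage 1: 14.5 dBV is 33 dB over -18.5 dBV; at 3:1 that becomes 11 dB over, giving -7.5 dBV; +2 dB make-up → -5.5 dBV.
Stage 2: -5.5 dBV ≤ 6.6 dBV, so stage 2 doesn't engage; make-up brings it to -1.5 dBV.
Stage 3: overshoot 8 dB → 8/5 = 1.6 dB → -7.9 dBV.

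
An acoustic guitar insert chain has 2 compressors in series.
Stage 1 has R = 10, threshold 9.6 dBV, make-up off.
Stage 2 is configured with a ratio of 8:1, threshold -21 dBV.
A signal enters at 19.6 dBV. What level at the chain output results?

-17.05 dBV

Stage 1: 19.6 dBV is 10 dB over 9.6 dBV; at 10:1 that becomes 1 dB over, giving 10.6 dBV.
Stage 2: 10.6 dBV is 31.6 dB over -21 dBV; at 8:1 that becomes 3.95 dB over, giving -17.05 dBV.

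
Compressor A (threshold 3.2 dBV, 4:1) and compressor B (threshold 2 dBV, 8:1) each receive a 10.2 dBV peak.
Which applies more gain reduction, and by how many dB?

B, by 1.925 dB

A: GR = 7 − 7/4 = 5.25 dB.
B: GR = 8.2 − 8.2/8 = 7.175 dB.
B reduces 1.925 dB more.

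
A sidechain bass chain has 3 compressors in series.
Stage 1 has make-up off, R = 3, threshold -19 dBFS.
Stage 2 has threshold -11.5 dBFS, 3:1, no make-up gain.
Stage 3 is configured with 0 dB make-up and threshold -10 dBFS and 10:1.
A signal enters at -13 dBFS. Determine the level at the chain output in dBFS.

Stage 1: overshoot 6 dB → 6/3 = 2 dB → -17 dBFS.
Stage 2: below threshold (-17 ≤ -11.5); passes unchanged; output -17 dBFS.
Stage 3: -17 dBFS is at or below the -10 dBFS threshold — no compression; output -17 dBFS.

-17 dBFS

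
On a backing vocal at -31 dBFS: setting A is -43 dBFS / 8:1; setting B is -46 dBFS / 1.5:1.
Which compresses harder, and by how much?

A: 12 dB over, compressed to 1.5 dB over, so 10.5 dB of GR.
B: 15 dB over, compressed to 10 dB over, so 5 dB of GR.
A reduces 5.5 dB more.

A, by 5.5 dB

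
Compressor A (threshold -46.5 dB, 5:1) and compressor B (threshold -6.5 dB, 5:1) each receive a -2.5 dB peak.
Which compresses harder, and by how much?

A: overshoot 44 dB → output overshoot 8.8 dB → GR 35.2 dB.
B: overshoot 4 dB → output overshoot 0.8 dB → GR 3.2 dB.
A applies 32 dB more gain reduction.

A, by 32 dB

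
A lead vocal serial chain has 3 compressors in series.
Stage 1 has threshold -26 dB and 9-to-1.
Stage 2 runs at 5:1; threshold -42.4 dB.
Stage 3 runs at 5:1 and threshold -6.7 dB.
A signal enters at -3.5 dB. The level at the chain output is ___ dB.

Stage 1: -3.5 dB is 22.5 dB over -26 dB; at 9:1 that becomes 2.5 dB over, giving -23.5 dB.
Stage 2: overshoot 18.9 dB → 18.9/5 = 3.78 dB → -38.62 dB.
Stage 3: -38.62 dB ≤ -6.7 dB, so stage 3 doesn't engage; output -38.62 dB.

-38.62 dB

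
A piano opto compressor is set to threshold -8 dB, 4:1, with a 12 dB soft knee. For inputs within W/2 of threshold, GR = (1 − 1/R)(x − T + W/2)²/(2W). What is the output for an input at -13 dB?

-13.03125 dB

x − T + W/2 = -13 − (-8) + 6 = 1.
GR = (1 − 1/4) × 1² / 24 = 0.75 × 1 / 24 = 0.03125 dB.
Output = -13 − 0.03125 = -13.03125 dB.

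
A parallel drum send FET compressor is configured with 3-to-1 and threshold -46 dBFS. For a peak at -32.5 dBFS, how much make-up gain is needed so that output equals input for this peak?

The peak compresses to -46 + 13.5/3 = -41.5 dBFS.
To reach -32.5 dBFS requires -32.5 − (-41.5) = 9 dB of make-up.

9 dB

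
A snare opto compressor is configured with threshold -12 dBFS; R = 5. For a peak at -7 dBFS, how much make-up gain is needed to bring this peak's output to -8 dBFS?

Without make-up, output = threshold + overshoot/5 = -12 + 1 = -11 dBFS.
Gap to target: 3 dB.

3 dB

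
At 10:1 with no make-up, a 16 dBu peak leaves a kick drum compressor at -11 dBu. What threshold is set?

Input is 30 dB above T (since output overshoot × R = input overshoot: (-11 − T)·10 = 16 − T gives T = -14 dBu).
Check: -14 + (16 − (-14))/10 = -14 + 3 = -11 dBu. ✓

-14 dBu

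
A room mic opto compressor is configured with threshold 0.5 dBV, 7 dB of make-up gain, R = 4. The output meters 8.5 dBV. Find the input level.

Remove make-up: 8.5 − 7 = 1.5 dBV.
Post-compression overshoot = 1.5 − 0.5 = 1 dB.
Input overshoot = R × output overshoot = 4 dB → input = 0.5 + 4 = 4.5 dBV.

4.5 dBV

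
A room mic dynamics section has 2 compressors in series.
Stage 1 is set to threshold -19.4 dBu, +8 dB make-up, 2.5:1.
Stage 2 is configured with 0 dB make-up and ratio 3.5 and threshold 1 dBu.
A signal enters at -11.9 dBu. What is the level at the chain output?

-8.4 dBu

Stage 1: 7.5 dB above -19.4 dBu, reduced 2.5:1 to 3 dB above → -16.4 dBu; +8 dB make-up → -8.4 dBu.
Stage 2: below threshold (-8.4 ≤ 1); passes unchanged; output -8.4 dBu.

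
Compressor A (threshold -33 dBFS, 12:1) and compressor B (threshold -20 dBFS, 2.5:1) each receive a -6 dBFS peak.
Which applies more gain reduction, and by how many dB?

A: overshoot 27 dB → output overshoot 2.25 dB → GR 24.75 dB.
B: overshoot 14 dB → output overshoot 5.6 dB → GR 8.4 dB.
A reduces 16.35 dB more.

A, by 16.35 dB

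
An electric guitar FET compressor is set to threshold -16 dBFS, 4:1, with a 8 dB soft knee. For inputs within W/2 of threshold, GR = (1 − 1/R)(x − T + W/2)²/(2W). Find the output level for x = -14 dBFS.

x − T + W/2 = -14 − (-16) + 4 = 6.
GR = (1 − 1/4) × 6² / 16 = 0.75 × 36 / 16 = 1.6875 dB.
Output = -14 − 1.6875 = -15.6875 dBFS.

-15.6875 dBFS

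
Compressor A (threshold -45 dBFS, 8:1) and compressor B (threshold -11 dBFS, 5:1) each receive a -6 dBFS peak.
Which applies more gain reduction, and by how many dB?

A: GR = 39 − 39/8 = 34.125 dB.
B: GR = 5 − 5/5 = 4 dB.
Difference: 30.125 dB in favour of A.

A, by 30.125 dB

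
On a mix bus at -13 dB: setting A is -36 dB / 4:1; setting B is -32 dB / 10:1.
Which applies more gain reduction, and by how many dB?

A, by 0.15 dB

A: 23 dB over, compressed to 5.75 dB over, so 17.25 dB of GR.
B: 19 dB over, compressed to 1.9 dB over, so 17.1 dB of GR.
Difference: 0.15 dB in favour of A.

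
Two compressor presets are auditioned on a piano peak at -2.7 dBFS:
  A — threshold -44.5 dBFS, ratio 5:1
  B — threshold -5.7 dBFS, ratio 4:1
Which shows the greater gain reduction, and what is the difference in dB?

A, by 31.19 dB

A: 41.8 dB over, compressed to 8.36 dB over, so 33.44 dB of GR.
B: 3 dB over, compressed to 0.75 dB over, so 2.25 dB of GR.
Difference: 31.19 dB in favour of A.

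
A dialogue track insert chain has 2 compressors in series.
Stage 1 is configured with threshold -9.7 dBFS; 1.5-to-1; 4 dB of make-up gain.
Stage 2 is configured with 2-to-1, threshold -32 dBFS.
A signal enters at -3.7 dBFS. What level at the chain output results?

-16.85 dBFS

Stage 1: overshoot 6 dB → 6/1.5 = 4 dB → -5.7 dBFS; +4 dB make-up → -1.7 dBFS.
Stage 2: overshoot 30.3 dB → 30.3/2 = 15.15 dB → -16.85 dBFS.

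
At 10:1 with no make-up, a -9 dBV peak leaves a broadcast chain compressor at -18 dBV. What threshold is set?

Gain reduction = -9 − (-18) = 9 dB; output overshoot = GR / (R − 1) = 9 / 9 = 1 dB.
Threshold = output − output overshoot = -18 − 1 = -19 dBV.

-19 dBV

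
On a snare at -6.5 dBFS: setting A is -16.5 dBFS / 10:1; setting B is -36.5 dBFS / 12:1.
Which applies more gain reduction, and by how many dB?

A: overshoot 10 dB → output overshoot 1 dB → GR 9 dB.
B: overshoot 30 dB → output overshoot 2.5 dB → GR 27.5 dB.
Difference: 18.5 dB in favour of B.

B, by 18.5 dB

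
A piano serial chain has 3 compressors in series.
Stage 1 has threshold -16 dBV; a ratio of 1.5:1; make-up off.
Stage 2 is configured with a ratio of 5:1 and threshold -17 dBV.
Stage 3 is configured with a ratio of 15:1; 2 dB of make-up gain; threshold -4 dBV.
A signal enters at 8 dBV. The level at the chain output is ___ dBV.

Stage 1: 24 dB above -16 dBV, reduced 1.5:1 to 16 dB above → 0 dBV.
Stage 2: overshoot 17 dB → 17/5 = 3.4 dB → -13.6 dBV.
Stage 3: -13.6 dBV is at or below the -4 dBV threshold — no compression; make-up brings it to -11.6 dBV.

-11.6 dBV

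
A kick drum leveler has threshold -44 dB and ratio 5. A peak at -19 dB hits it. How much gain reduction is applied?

-19 dB exceeds the threshold by 25 dB.
After 5:1 compression the overshoot becomes 25/5 = 5 dB.
So the signal is attenuated by 25 − 5 = 20 dB.

20 dB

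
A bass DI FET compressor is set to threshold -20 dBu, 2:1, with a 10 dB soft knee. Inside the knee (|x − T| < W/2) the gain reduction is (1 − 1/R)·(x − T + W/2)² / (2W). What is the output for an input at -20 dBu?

x − T + W/2 = -20 − (-20) + 5 = 5.
GR = (1 − 1/2) × 5² / 20 = 0.5 × 25 / 20 = 0.625 dB.
Output = -20 − 0.625 = -20.625 dBu.

-20.625 dBu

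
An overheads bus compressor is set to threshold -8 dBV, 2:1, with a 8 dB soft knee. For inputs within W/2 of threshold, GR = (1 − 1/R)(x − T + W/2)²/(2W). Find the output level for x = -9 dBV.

x − T + W/2 = -9 − (-8) + 4 = 3.
GR = (1 − 1/2) × 3² / 16 = 0.5 × 9 / 16 = 0.28125 dB.
Output = -9 − 0.28125 = -9.28125 dBV.

-9.28125 dBV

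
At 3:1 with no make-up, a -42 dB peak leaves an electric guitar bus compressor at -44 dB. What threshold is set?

Let T be the threshold. Output overshoot = (input overshoot)/R, so -44 − T = (-42 − T)/3.
3·(-44 − T) = -42 − T → 2·T = -132 − (-42) = -90.
T = -90/2 = -45 dB.

-45 dB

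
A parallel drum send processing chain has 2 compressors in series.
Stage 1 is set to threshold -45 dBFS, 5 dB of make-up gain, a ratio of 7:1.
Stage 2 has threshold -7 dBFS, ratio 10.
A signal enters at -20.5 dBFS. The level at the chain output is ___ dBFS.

-36.5 dBFS

Stage 1: overshoot 24.5 dB → 24.5/7 = 3.5 dB → -41.5 dBFS; +5 dB make-up → -36.5 dBFS.
Stage 2: below threshold (-36.5 ≤ -7); passes unchanged; output -36.5 dBFS.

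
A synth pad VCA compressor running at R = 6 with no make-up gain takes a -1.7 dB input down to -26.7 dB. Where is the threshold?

-31.7 dB

Gain reduction = -1.7 − (-26.7) = 25 dB; output overshoot = GR / (R − 1) = 25 / 5 = 5 dB.
Threshold = output − output overshoot = -26.7 − 5 = -31.7 dB.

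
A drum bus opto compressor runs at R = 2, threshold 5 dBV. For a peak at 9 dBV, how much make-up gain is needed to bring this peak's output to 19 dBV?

Without make-up, output = threshold + overshoot/2 = 5 + 2 = 7 dBV.
Gap to target: 12 dB.

12 dB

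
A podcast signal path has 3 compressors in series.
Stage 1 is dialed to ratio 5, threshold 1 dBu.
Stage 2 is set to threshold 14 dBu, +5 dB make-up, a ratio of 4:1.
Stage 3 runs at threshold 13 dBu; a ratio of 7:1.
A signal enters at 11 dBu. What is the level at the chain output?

8 dBu

Stage 1: overshoot 10 dB → 10/5 = 2 dB → 3 dBu.
Stage 2: 3 dBu is at or below the 14 dBu threshold — no compression; make-up brings it to 8 dBu.
Stage 3: below threshold (8 ≤ 13); passes unchanged; output 8 dBu.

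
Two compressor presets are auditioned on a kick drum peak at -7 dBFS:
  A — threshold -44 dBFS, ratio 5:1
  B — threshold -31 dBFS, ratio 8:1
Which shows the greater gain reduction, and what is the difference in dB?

A, by 8.6 dB

A: 37 dB over, compressed to 7.4 dB over, so 29.6 dB of GR.
B: 24 dB over, compressed to 3 dB over, so 21 dB of GR.
A applies 8.6 dB more gain reduction.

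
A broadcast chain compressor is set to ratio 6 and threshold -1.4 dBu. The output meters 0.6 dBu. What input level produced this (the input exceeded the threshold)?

10.6 dBu

The compressed level sits 0.6 − (-1.4) = 2 dB over threshold.
Input overshoot = R × output overshoot = 12 dB → input = -1.4 + 12 = 10.6 dBu.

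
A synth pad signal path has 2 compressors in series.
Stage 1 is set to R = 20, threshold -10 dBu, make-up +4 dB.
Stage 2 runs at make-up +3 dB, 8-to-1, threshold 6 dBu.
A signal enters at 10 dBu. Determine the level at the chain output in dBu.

Stage 1: 20 dB above -10 dBu, reduced 20:1 to 1 dB above → -9 dBu; +4 dB make-up → -5 dBu.
Stage 2: -5 dBu ≤ 6 dBu, so stage 2 doesn't engage; make-up brings it to -2 dBu.

-2 dBu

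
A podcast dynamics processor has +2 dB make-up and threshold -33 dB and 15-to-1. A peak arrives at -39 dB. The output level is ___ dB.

-39 dB is 6 dB below the -33 dB threshold, so no gain reduction is applied.
Make-up gain adds 2 dB: -39 + 2 = -37 dB.

-37 dB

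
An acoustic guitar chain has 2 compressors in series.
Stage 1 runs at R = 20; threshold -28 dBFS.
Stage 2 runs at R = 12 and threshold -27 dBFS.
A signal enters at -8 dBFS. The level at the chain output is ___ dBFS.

Stage 1: overshoot 20 dB → 20/20 = 1 dB → -27 dBFS.
Stage 2: -27 dBFS ≤ -27 dBFS, so stage 2 doesn't engage; output -27 dBFS.

-27 dBFS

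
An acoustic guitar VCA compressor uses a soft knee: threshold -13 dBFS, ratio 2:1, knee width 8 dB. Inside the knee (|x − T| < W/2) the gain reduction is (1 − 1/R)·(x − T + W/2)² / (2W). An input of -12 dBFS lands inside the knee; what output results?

-12.78125 dBFS

x − T + W/2 = -12 − (-13) + 4 = 5.
GR = (1 − 1/2) × 5² / 16 = 0.5 × 25 / 16 = 0.78125 dB.
Output = -12 − 0.78125 = -12.78125 dBFS.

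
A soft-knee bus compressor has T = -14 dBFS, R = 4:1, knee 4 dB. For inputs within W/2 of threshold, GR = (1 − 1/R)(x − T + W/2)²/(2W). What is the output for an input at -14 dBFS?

-14.375 dBFS

x − T + W/2 = -14 − (-14) + 2 = 2.
GR = (1 − 1/4) × 2² / 8 = 0.75 × 4 / 8 = 0.375 dB.
Output = -14 − 0.375 = -14.375 dBFS.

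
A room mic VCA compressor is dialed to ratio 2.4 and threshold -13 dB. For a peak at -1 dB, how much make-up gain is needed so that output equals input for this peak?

7 dB

Without make-up, output = threshold + overshoot/2.4 = -13 + 5 = -8 dB.
Gap to target: 7 dB.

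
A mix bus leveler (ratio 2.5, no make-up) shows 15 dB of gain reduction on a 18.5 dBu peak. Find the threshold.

-6.5 dBu

Gain reduction = 18.5 − 3.5 = 15 dB; output overshoot = GR / (R − 1) = 15 / 1.5 = 10 dB.
Threshold = output − output overshoot = 3.5 − 10 = -6.5 dBu.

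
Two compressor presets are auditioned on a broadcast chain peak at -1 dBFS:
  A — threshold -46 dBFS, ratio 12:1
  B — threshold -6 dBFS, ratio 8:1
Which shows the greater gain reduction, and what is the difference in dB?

A: 45 dB over, compressed to 3.75 dB over, so 41.25 dB of GR.
B: 5 dB over, compressed to 0.625 dB over, so 4.375 dB of GR.
A applies 36.875 dB more gain reduction.

A, by 36.875 dB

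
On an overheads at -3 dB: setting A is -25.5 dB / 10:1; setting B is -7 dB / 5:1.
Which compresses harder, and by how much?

A, by 17.05 dB

A: 22.5 dB over, compressed to 2.25 dB over, so 20.25 dB of GR.
B: 4 dB over, compressed to 0.8 dB over, so 3.2 dB of GR.
Difference: 17.05 dB in favour of A.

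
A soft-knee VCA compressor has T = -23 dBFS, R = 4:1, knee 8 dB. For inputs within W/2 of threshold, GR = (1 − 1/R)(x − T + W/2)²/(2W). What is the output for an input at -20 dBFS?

-22.296875 dBFS

x − T + W/2 = -20 − (-23) + 4 = 7.
GR = (1 − 1/4) × 7² / 16 = 0.75 × 49 / 16 = 2.296875 dB.
Output = -20 − 2.296875 = -22.296875 dBFS.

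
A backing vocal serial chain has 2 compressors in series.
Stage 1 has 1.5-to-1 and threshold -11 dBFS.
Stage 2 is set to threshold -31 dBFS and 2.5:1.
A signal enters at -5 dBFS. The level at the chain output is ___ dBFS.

Stage 1: -5 dBFS is 6 dB over -11 dBFS; at 1.5:1 that becomes 4 dB over, giving -7 dBFS.
Stage 2: -7 dBFS is 24 dB over -31 dBFS; at 2.5:1 that becomes 9.6 dB over, giving -21.4 dBFS.

-21.4 dBFS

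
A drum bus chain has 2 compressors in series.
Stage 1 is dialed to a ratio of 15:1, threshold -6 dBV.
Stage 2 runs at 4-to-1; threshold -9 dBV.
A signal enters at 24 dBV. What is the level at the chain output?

-7.75 dBV

Stage 1: 24 dBV is 30 dB over -6 dBV; at 15:1 that becomes 2 dB over, giving -4 dBV.
Stage 2: overshoot 5 dB → 5/4 = 1.25 dB → -7.75 dBV.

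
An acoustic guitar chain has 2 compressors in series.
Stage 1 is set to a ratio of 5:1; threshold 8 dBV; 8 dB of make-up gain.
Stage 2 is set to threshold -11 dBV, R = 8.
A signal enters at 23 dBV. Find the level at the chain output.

-7.25 dBV

Stage 1: 23 dBV is 15 dB over 8 dBV; at 5:1 that becomes 3 dB over, giving 11 dBV; +8 dB make-up → 19 dBV.
Stage 2: 30 dB above -11 dBV, reduced 8:1 to 3.75 dB above → -7.25 dBV.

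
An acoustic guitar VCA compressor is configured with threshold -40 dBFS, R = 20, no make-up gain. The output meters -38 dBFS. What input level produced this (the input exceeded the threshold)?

Post-compression overshoot = -38 − (-40) = 2 dB.
Undo the ratio: input overshoot = 2 × 20 = 40 dB, giving input = 0 dBFS.

0 dBFS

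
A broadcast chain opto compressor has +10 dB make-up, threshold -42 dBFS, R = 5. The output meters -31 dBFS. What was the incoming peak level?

-37 dBFS

Stripping the +10 dB make-up gives -41 dBFS at the gain stage.
Post-compression overshoot = -41 − (-42) = 1 dB.
Input overshoot = R × output overshoot = 5 dB → input = -42 + 5 = -37 dBFS.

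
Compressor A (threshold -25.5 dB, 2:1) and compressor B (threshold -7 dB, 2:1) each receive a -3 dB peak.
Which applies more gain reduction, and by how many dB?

A: 22.5 dB over, compressed to 11.25 dB over, so 11.25 dB of GR.
B: 4 dB over, compressed to 2 dB over, so 2 dB of GR.
Difference: 9.25 dB in favour of A.

A, by 9.25 dB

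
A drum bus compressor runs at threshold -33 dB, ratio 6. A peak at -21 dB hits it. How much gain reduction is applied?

Overshoot = -21 − (-33) = 12 dB.
At 6:1, output sits 12/6 = 2 dB above threshold.
Gain reduction = 12 − 2 = 10 dB.

10 dB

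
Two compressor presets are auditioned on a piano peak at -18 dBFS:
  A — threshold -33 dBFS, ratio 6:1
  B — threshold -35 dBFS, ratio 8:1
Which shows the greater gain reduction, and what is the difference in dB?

A: GR = 15 − 15/6 = 12.5 dB.
B: GR = 17 − 17/8 = 14.875 dB.
Difference: 2.375 dB in favour of B.

B, by 2.375 dB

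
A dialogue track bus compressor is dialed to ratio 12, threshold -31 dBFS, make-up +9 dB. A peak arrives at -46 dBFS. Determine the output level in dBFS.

-37 dBFS

-46 dBFS is 15 dB below the -31 dBFS threshold, so no gain reduction is applied.
Make-up gain adds 9 dB: -46 + 9 = -37 dBFS.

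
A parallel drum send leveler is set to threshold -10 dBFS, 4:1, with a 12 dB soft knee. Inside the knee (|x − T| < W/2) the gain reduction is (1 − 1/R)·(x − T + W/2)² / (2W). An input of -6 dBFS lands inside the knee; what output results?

x − T + W/2 = -6 − (-10) + 6 = 10.
GR = (1 − 1/4) × 10² / 24 = 0.75 × 100 / 24 = 3.125 dB.
Output = -6 − 3.125 = -9.125 dBFS.

-9.125 dBFS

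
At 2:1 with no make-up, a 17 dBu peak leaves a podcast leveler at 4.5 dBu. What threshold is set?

Input is 25 dB above T (since output overshoot × R = input overshoot: (4.5 − T)·2 = 17 − T gives T = -8 dBu).
Check: -8 + (17 − (-8))/2 = -8 + 12.5 = 4.5 dBu. ✓

-8 dBu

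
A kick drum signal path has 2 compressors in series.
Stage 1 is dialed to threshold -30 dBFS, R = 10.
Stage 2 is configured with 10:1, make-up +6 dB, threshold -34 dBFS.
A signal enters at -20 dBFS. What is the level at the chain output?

-27.5 dBFS

Stage 1: -20 dBFS is 10 dB over -30 dBFS; at 10:1 that becomes 1 dB over, giving -29 dBFS.
Stage 2: -29 dBFS is 5 dB over -34 dBFS; at 10:1 that becomes 0.5 dB over, giving -33.5 dBFS; +6 dB make-up → -27.5 dBFS.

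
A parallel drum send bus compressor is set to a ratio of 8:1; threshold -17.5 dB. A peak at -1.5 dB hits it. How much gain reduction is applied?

14 dB

-1.5 dB exceeds the threshold by 16 dB.
After 8:1 compression the overshoot becomes 16/8 = 2 dB.
So the signal is attenuated by 16 − 2 = 14 dB.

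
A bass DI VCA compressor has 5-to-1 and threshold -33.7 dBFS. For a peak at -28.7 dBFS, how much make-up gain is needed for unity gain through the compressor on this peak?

The peak compresses to -33.7 + 5/5 = -32.7 dBFS.
To reach -28.7 dBFS requires -28.7 − (-32.7) = 4 dB of make-up.

4 dB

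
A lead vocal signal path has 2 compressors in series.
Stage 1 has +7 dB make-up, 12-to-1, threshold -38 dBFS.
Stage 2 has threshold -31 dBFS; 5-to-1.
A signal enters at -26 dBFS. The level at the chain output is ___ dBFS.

Stage 1: overshoot 12 dB → 12/12 = 1 dB → -37 dBFS; +7 dB make-up → -30 dBFS.
Stage 2: overshoot 1 dB → 1/5 = 0.2 dB → -30.8 dBFS.

-30.8 dBFS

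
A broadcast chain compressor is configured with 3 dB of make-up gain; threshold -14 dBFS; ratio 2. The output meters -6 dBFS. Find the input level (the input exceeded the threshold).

-4 dBFS

Before make-up, the level was -6 − 3 = -9 dBFS.
That's 5 dB above the -14 dBFS threshold.
Before 2:1 compression the overshoot was 5 × 2 = 10 dB, so input = -14 + 10 = -4 dBFS.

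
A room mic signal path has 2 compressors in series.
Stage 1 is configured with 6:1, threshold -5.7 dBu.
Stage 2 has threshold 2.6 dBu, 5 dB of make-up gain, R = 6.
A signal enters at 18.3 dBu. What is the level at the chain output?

Stage 1: 24 dB above -5.7 dBu, reduced 6:1 to 4 dB above → -1.7 dBu.
Stage 2: below threshold (-1.7 ≤ 2.6); passes unchanged; make-up brings it to 3.3 dBu.

3.3 dBu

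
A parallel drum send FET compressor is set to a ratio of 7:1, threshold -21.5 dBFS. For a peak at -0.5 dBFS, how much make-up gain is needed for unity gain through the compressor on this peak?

18 dB

Overshoot 21 dB → 21/7 = 3 dB after compression, so the compressed level is -21.5 + 3 = -18.5 dBFS.
Make-up = target − compressed = -0.5 − (-18.5) = 18 dB.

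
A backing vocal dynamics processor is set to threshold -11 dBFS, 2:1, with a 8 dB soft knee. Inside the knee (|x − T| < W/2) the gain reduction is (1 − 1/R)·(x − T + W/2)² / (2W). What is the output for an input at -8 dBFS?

x − T + W/2 = -8 − (-11) + 4 = 7.
GR = (1 − 1/2) × 7² / 16 = 0.5 × 49 / 16 = 1.53125 dB.
Output = -8 − 1.53125 = -9.53125 dBFS.

-9.53125 dBFS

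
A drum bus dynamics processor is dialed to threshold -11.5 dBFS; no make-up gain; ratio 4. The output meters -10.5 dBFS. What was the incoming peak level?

The compressed level sits -10.5 − (-11.5) = 1 dB over threshold.
Undo the ratio: input overshoot = 1 × 4 = 4 dB, giving input = -7.5 dBFS.

-7.5 dBFS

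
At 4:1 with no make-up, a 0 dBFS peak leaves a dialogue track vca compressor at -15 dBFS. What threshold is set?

-20 dBFS

Gain reduction = 0 − (-15) = 15 dB; output overshoot = GR / (R − 1) = 15 / 3 = 5 dB.
Threshold = output − output overshoot = -15 − 5 = -20 dBFS.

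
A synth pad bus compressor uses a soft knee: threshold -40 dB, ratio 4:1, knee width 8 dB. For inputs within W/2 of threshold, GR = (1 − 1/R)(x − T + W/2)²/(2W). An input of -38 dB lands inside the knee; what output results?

-39.6875 dB

x − T + W/2 = -38 − (-40) + 4 = 6.
GR = (1 − 1/4) × 6² / 16 = 0.75 × 36 / 16 = 1.6875 dB.
Output = -38 − 1.6875 = -39.6875 dB.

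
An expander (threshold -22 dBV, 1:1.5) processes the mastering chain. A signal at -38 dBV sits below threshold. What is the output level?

-46 dBV

Undershoot = (-22) − (-38) = 16 dB.
At 1:1.5, that expands to 24 dB under threshold.
Output = -22 − 24 = -46 dBV.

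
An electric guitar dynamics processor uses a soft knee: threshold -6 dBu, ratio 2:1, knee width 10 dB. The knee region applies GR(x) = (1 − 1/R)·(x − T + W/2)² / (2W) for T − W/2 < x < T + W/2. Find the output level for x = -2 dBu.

x − T + W/2 = -2 − (-6) + 5 = 9.
GR = (1 − 1/2) × 9² / 20 = 0.5 × 81 / 20 = 2.025 dB.
Output = -2 − 2.025 = -4.025 dBu.

-4.025 dBu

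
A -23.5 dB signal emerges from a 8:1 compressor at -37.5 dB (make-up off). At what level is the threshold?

-39.5 dB

Gain reduction = -23.5 − (-37.5) = 14 dB; output overshoot = GR / (R − 1) = 14 / 7 = 2 dB.
Threshold = output − output overshoot = -37.5 − 2 = -39.5 dB.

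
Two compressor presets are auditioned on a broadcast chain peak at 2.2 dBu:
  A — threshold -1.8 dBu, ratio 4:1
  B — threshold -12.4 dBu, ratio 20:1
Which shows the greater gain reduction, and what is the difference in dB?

B, by 10.87 dB

A: 4 dB over, compressed to 1 dB over, so 3 dB of GR.
B: 14.6 dB over, compressed to 0.73 dB over, so 13.87 dB of GR.
B reduces 10.87 dB more.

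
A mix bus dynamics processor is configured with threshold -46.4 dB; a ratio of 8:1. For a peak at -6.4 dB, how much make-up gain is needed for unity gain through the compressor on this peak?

35 dB

The peak compresses to -46.4 + 40/8 = -41.4 dB.
To reach -6.4 dB requires -6.4 − (-41.4) = 35 dB of make-up.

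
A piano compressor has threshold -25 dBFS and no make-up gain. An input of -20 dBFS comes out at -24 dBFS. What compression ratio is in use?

5:1

Input overshoot = -20 − (-25) = 5 dB; output overshoot = -24 − (-25) = 1 dB.
Ratio = 5 / 1 = 5.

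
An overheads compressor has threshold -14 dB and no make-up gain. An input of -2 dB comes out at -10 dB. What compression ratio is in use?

3:1

Input overshoot = -2 − (-14) = 12 dB; output overshoot = -10 − (-14) = 4 dB.
Ratio = 12 / 4 = 3.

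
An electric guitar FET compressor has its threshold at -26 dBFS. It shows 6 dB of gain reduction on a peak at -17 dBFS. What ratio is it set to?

Input overshoot = -17 − (-26) = 9 dB.
Output overshoot = 9 − 6 = 3 dB.
Ratio = input overshoot / output overshoot = 9 / 3 = 3.

3:1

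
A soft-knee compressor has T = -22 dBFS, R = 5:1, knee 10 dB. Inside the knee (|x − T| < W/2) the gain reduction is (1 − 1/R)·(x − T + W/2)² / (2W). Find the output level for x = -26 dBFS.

-26.04 dBFS

x − T + W/2 = -26 − (-22) + 5 = 1.
GR = (1 − 1/5) × 1² / 20 = 0.8 × 1 / 20 = 0.04 dB.
Output = -26 − 0.04 = -26.04 dBFS.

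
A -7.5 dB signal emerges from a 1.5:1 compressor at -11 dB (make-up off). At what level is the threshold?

Gain reduction = -7.5 − (-11) = 3.5 dB; output overshoot = GR / (R − 1) = 3.5 / 0.5 = 7 dB.
Threshold = output − output overshoot = -11 − 7 = -18 dB.

-18 dB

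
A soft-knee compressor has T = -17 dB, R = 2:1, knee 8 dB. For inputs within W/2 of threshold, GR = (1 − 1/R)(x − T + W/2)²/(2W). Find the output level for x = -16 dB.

x − T + W/2 = -16 − (-17) + 4 = 5.
GR = (1 − 1/2) × 5² / 16 = 0.5 × 25 / 16 = 0.78125 dB.
Output = -16 − 0.78125 = -16.78125 dB.

-16.78125 dB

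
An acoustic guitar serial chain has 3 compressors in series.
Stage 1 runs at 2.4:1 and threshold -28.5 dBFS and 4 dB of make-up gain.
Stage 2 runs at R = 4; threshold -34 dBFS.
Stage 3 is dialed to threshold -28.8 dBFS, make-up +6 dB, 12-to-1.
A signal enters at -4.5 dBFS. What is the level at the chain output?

-23.125 dBFS

Stage 1: 24 dB above -28.5 dBFS, reduced 2.4:1 to 10 dB above → -18.5 dBFS; +4 dB make-up → -14.5 dBFS.
Stage 2: 19.5 dB above -34 dBFS, reduced 4:1 to 4.875 dB above → -29.125 dBFS.
Stage 3: -29.125 dBFS is at or below the -28.8 dBFS threshold — no compression; make-up brings it to -23.125 dBFS.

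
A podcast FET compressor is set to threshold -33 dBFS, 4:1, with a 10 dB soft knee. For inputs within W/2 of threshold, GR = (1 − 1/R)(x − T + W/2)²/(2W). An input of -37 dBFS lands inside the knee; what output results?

-37.0375 dBFS

x − T + W/2 = -37 − (-33) + 5 = 1.
GR = (1 − 1/4) × 1² / 20 = 0.75 × 1 / 20 = 0.0375 dB.
Output = -37 − 0.0375 = -37.0375 dBFS.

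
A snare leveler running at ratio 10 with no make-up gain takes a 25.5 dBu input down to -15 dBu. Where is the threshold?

-19.5 dBu

Let T be the threshold. Output overshoot = (input overshoot)/R, so -15 − T = (25.5 − T)/10.
10·(-15 − T) = 25.5 − T → 9·T = -150 − 25.5 = -175.5.
T = -175.5/9 = -19.5 dBu.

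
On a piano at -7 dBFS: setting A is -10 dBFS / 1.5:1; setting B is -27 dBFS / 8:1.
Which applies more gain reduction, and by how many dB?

A: overshoot 3 dB → output overshoot 2 dB → GR 1 dB.
B: overshoot 20 dB → output overshoot 2.5 dB → GR 17.5 dB.
B applies 16.5 dB more gain reduction.

B, by 16.5 dB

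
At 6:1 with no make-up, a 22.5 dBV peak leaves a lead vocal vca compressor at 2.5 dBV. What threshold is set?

-1.5 dBV

Let T be the threshold. Output overshoot = (input overshoot)/R, so 2.5 − T = (22.5 − T)/6.
6·(2.5 − T) = 22.5 − T → 5·T = 15 − 22.5 = -7.5.
T = -7.5/5 = -1.5 dBV.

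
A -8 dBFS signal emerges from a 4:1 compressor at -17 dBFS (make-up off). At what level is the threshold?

-20 dBFS

Gain reduction = -8 − (-17) = 9 dB; output overshoot = GR / (R − 1) = 9 / 3 = 3 dB.
Threshold = output − output overshoot = -17 − 3 = -20 dBFS.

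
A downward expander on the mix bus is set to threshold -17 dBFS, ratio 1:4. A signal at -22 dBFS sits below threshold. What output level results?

The input is 5 dB below the -17 dBFS threshold.
A 1:4 expander multiplies undershoot by 4: 5 × 4 = 20 dB below threshold.
Output = -17 − 20 = -37 dBFS.

-37 dBFS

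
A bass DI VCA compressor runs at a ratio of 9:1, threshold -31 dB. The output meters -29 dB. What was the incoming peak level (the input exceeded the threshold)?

-13 dB

Post-compression overshoot = -29 − (-31) = 2 dB.
Input overshoot = R × output overshoot = 18 dB → input = -31 + 18 = -13 dB.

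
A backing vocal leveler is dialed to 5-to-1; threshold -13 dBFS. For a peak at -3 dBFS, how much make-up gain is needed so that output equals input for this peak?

Without make-up, output = threshold + overshoot/5 = -13 + 2 = -11 dBFS.
Gap to target: 8 dB.

8 dB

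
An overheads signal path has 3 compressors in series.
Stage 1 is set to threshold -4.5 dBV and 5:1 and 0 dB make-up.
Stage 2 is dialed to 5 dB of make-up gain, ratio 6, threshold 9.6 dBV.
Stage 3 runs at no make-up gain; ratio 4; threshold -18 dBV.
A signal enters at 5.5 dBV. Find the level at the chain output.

Stage 1: overshoot 10 dB → 10/5 = 2 dB → -2.5 dBV.
Stage 2: -2.5 dBV is at or below the 9.6 dBV threshold — no compression; make-up brings it to 2.5 dBV.
Stage 3: 2.5 dBV is 20.5 dB over -18 dBV; at 4:1 that becomes 5.125 dB over, giving -12.875 dBV.

-12.875 dBV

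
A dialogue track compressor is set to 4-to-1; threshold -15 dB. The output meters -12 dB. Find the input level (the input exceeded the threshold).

Post-compression overshoot = -12 − (-15) = 3 dB.
Undo the ratio: input overshoot = 3 × 4 = 12 dB, giving input = -3 dB.

-3 dB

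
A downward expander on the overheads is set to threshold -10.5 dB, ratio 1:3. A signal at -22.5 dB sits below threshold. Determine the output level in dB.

-46.5 dB

Undershoot = (-10.5) − (-22.5) = 12 dB.
At 1:3, that expands to 36 dB under threshold.
Output = -10.5 − 36 = -46.5 dB.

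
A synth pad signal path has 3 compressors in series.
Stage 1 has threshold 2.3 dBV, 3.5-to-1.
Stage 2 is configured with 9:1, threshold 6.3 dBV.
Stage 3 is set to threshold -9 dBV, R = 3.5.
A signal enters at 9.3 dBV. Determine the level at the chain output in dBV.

-5.2 dBV

Stage 1: 9.3 dBV is 7 dB over 2.3 dBV; at 3.5:1 that becomes 2 dB over, giving 4.3 dBV.
Stage 2: 4.3 dBV is at or below the 6.3 dBV threshold — no compression; output 4.3 dBV.
Stage 3: 4.3 dBV is 13.3 dB over -9 dBV; at 3.5:1 that becomes 3.8 dB over, giving -5.2 dBV.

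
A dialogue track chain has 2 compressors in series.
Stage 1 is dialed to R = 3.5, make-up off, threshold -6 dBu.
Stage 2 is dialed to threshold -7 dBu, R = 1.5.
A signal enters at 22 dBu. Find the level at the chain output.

Stage 1: 28 dB above -6 dBu, reduced 3.5:1 to 8 dB above → 2 dBu.
Stage 2: 2 dBu is 9 dB over -7 dBu; at 1.5:1 that becomes 6 dB over, giving -1 dBu.

-1 dBu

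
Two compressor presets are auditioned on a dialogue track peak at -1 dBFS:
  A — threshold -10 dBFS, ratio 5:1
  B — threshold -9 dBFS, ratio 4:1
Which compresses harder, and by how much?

A, by 1.2 dB

A: GR = 9 − 9/5 = 7.2 dB.
B: GR = 8 − 8/4 = 6 dB.
A reduces 1.2 dB more.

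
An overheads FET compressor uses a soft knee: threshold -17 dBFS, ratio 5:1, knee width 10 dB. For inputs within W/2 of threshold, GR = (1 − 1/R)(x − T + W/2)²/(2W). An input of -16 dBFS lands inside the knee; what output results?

x − T + W/2 = -16 − (-17) + 5 = 6.
GR = (1 − 1/5) × 6² / 20 = 0.8 × 36 / 20 = 1.44 dB.
Output = -16 − 1.44 = -17.44 dBFS.

-17.44 dBFS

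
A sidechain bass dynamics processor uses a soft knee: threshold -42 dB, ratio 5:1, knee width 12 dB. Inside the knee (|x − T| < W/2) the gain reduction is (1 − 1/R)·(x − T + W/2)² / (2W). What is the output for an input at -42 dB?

x − T + W/2 = -42 − (-42) + 6 = 6.
GR = (1 − 1/5) × 6² / 24 = 0.8 × 36 / 24 = 1.2 dB.
Output = -42 − 1.2 = -43.2 dB.

-43.2 dB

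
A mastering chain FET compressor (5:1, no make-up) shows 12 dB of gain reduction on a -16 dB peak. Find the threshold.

-31 dB

Let T be the threshold. Output overshoot = (input overshoot)/R, so -28 − T = (-16 − T)/5.
5·(-28 − T) = -16 − T → 4·T = -140 − (-16) = -124.
T = -124/4 = -31 dB.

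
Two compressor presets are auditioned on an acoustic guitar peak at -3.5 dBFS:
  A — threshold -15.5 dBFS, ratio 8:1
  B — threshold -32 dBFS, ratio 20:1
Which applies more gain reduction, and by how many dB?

B, by 16.575 dB

A: 12 dB over, compressed to 1.5 dB over, so 10.5 dB of GR.
B: 28.5 dB over, compressed to 1.425 dB over, so 27.075 dB of GR.
B reduces 16.575 dB more.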